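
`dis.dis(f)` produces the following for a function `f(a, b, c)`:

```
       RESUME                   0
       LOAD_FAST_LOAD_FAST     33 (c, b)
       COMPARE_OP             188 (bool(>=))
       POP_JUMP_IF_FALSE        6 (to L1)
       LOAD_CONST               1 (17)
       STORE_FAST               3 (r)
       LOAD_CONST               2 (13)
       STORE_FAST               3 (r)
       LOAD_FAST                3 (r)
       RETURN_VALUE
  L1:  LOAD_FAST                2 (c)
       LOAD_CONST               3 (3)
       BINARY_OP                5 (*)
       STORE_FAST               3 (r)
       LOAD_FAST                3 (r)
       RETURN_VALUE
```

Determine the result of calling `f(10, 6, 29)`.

13

LOAD_FAST_LOAD_FAST c,b → push 29,6. Stack: [29, 6]
COMPARE_OP bool(>=) → 29 vs 6 = True. Stack: [True]
POP_JUMP_IF_FALSE → pop True; no jump. Stack: []
LOAD_CONST → push 17. Stack: [17]
STORE_FAST r → r=17. Stack: []
LOAD_CONST → push 13. Stack: [13]
STORE_FAST r → r=13. Stack: []
LOAD_FAST r → push 13. Stack: [13]
RETURN_VALUE → return 13.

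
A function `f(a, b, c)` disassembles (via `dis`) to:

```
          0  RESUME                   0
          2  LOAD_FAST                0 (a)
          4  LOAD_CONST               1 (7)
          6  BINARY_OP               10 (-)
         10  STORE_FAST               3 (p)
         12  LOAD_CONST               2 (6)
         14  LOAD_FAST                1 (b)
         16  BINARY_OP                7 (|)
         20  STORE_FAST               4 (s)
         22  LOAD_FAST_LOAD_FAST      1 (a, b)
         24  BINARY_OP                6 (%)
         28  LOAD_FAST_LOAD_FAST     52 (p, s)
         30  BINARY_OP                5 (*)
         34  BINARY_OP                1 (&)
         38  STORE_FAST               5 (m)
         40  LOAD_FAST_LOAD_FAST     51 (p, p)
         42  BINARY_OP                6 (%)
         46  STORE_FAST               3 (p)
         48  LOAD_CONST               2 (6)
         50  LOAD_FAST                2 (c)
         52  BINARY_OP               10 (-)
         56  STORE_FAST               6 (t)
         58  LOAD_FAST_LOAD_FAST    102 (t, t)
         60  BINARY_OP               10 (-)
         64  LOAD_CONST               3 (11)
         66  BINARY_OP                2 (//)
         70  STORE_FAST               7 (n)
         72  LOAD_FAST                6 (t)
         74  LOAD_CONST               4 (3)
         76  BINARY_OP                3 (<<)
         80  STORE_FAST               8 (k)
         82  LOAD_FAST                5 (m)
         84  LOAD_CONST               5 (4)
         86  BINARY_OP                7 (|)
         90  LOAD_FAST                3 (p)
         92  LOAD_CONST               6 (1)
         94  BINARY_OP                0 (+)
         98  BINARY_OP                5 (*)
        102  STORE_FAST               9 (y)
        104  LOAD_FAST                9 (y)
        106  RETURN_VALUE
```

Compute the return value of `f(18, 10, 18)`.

LOAD_FAST a → push 18. Stack: [18]
LOAD_CONST → push 7. Stack: [18, 7]
BINARY_OP - → 18 - 7 = 11. Stack: [11]
STORE_FAST p → p=11. Stack: []
LOAD_CONST → push 6. Stack: [6]
LOAD_FAST b → push 10. Stack: [6, 10]
BINARY_OP | → 6 | 10 = 14. Stack: [14]
STORE_FAST s → s=14. Stack: []
LOAD_FAST_LOAD_FAST a,b → push 18,10. Stack: [18, 10]
BINARY_OP % → 18 % 10 = 8. Stack: [8]
LOAD_FAST_LOAD_FAST p,s → push 11,14. Stack: [8, 11, 14]
BINARY_OP * → 11 * 14 = 154. Stack: [8, 154]
BINARY_OP & → 8 & 154 = 8. Stack: [8]
STORE_FAST m → m=8. Stack: []
LOAD_FAST_LOAD_FAST p,p → push 11,11. Stack: [11, 11]
BINARY_OP % → 11 % 11 = 0. Stack: [0]
STORE_FAST p → p=0. Stack: []
LOAD_CONST → push 6. Stack: [6]
LOAD_FAST c → push 18. Stack: [6, 18]
BINARY_OP - → 6 - 18 = -12. Stack: [-12]
STORE_FAST t → t=-12. Stack: []
LOAD_FAST_LOAD_FAST t,t → push -12,-12. Stack: [-12, -12]
BINARY_OP - → -12 - -12 = 0. Stack: [0]
LOAD_CONST → push 11. Stack: [0, 11]
BINARY_OP // → 0 // 11 = 0. Stack: [0]
STORE_FAST n → n=0. Stack: []
LOAD_FAST t → push -12. Stack: [-12]
LOAD_CONST → push 3. Stack: [-12, 3]
BINARY_OP << → -12 << 3 = -96. Stack: [-96]
STORE_FAST k → k=-96. Stack: []
LOAD_FAST m → push 8. Stack: [8]
LOAD_CONST → push 4. Stack: [8, 4]
BINARY_OP | → 8 | 4 = 12. Stack: [12]
LOAD_FAST p → push 0. Stack: [12, 0]
LOAD_CONST → push 1. Stack: [12, 0, 1]
BINARY_OP + → 0 + 1 = 1. Stack: [12, 1]
BINARY_OP * → 12 * 1 = 12. Stack: [12]
STORE_FAST y → y=12. Stack: []
LOAD_FAST y → push 12. Stack: [12]
RETURN_VALUE → return 12.

12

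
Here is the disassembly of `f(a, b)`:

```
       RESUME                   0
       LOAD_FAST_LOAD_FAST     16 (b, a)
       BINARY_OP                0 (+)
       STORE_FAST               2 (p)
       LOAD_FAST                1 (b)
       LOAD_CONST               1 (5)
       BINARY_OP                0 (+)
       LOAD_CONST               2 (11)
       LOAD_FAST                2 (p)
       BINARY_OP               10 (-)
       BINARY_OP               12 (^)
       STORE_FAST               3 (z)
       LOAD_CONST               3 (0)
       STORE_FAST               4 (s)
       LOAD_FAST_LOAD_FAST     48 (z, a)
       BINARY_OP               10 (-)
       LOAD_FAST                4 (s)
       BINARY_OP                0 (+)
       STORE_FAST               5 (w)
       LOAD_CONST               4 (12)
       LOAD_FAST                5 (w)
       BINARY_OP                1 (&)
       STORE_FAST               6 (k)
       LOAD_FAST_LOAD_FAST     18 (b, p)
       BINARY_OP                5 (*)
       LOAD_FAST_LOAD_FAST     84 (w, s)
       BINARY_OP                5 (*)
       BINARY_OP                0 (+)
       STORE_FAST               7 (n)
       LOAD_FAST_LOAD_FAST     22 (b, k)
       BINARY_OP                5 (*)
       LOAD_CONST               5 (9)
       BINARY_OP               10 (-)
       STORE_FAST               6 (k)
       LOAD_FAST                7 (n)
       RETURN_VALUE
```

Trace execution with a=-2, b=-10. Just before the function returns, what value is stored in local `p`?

-12

LOAD_FAST_LOAD_FAST b,a → push -10,-2. Stack: [-10, -2]
BINARY_OP + → -10 + -2 = -12. Stack: [-12]
STORE_FAST p → p=-12. Stack: []
LOAD_FAST b → push -10. Stack: [-10]
LOAD_CONST → push 5. Stack: [-10, 5]
BINARY_OP + → -10 + 5 = -5. Stack: [-5]
LOAD_CONST → push 11. Stack: [-5, 11]
LOAD_FAST p → push -12. Stack: [-5, 11, -12]
BINARY_OP - → 11 - -12 = 23. Stack: [-5, 23]
BINARY_OP ^ → -5 ^ 23 = -20. Stack: [-20]
STORE_FAST z → z=-20. Stack: []
LOAD_CONST → push 0. Stack: [0]
STORE_FAST s → s=0. Stack: []
LOAD_FAST_LOAD_FAST z,a → push -20,-2. Stack: [-20, -2]
BINARY_OP - → -20 - -2 = -18. Stack: [-18]
LOAD_FAST s → push 0. Stack: [-18, 0]
BINARY_OP + → -18 + 0 = -18. Stack: [-18]
STORE_FAST w → w=-18. Stack: []
LOAD_CONST → push 12. Stack: [12]
LOAD_FAST w → push -18. Stack: [12, -18]
BINARY_OP & → 12 & -18 = 12. Stack: [12]
STORE_FAST k → k=12. Stack: []
LOAD_FAST_LOAD_FAST b,p → push -10,-12. Stack: [-10, -12]
BINARY_OP * → -10 * -12 = 120. Stack: [120]
LOAD_FAST_LOAD_FAST w,s → push -18,0. Stack: [120, -18, 0]
BINARY_OP * → -18 * 0 = 0. Stack: [120, 0]
BINARY_OP + → 120 + 0 = 120. Stack: [120]
STORE_FAST n → n=120. Stack: []
LOAD_FAST_LOAD_FAST b,k → push -10,12. Stack: [-10, 12]
BINARY_OP * → -10 * 12 = -120. Stack: [-120]
LOAD_CONST → push 9. Stack: [-120, 9]
BINARY_OP - → -120 - 9 = -129. Stack: [-129]
STORE_FAST k → k=-129. Stack: []
LOAD_FAST n → push 120. Stack: [120]
RETURN_VALUE → return 120.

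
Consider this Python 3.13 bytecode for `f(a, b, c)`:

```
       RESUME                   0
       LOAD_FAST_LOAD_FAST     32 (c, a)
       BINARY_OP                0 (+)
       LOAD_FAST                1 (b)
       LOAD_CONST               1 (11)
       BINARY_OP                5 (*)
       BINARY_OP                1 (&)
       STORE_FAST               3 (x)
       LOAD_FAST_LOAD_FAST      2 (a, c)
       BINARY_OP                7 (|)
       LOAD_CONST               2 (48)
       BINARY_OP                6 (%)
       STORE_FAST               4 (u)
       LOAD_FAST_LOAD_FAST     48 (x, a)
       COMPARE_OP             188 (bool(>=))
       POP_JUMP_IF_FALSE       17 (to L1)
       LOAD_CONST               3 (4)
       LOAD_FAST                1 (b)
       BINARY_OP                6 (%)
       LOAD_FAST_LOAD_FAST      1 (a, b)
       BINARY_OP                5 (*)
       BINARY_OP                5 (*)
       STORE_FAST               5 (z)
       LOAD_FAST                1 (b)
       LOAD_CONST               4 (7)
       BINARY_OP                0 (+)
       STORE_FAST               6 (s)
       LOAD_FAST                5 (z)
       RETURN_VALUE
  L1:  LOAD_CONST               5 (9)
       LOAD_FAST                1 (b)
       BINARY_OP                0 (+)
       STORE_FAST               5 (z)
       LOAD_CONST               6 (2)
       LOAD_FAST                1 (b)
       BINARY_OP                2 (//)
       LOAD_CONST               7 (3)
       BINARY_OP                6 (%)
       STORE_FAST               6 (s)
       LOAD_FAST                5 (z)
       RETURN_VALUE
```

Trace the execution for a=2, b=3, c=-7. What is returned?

LOAD_FAST_LOAD_FAST c,a → push -7,2. Stack: [-7, 2]
BINARY_OP + → -7 + 2 = -5. Stack: [-5]
LOAD_FAST b → push 3. Stack: [-5, 3]
LOAD_CONST → push 11. Stack: [-5, 3, 11]
BINARY_OP * → 3 * 11 = 33. Stack: [-5, 33]
BINARY_OP & → -5 & 33 = 33. Stack: [33]
STORE_FAST x → x=33. Stack: []
LOAD_FAST_LOAD_FAST a,c → push 2,-7. Stack: [2, -7]
BINARY_OP | → 2 | -7 = -5. Stack: [-5]
LOAD_CONST → push 48. Stack: [-5, 48]
BINARY_OP % → -5 % 48 = 43. Stack: [43]
STORE_FAST u → u=43. Stack: []
LOAD_FAST_LOAD_FAST x,a → push 33,2. Stack: [33, 2]
COMPARE_OP bool(>=) → 33 vs 2 = True. Stack: [True]
POP_JUMP_IF_FALSE → pop True; no jump. Stack: []
LOAD_CONST → push 4. Stack: [4]
LOAD_FAST b → push 3. Stack: [4, 3]
BINARY_OP % → 4 % 3 = 1. Stack: [1]
LOAD_FAST_LOAD_FAST a,b → push 2,3. Stack: [1, 2, 3]
BINARY_OP * → 2 * 3 = 6. Stack: [1, 6]
BINARY_OP * → 1 * 6 = 6. Stack: [6]
STORE_FAST z → z=6. Stack: []
LOAD_FAST b → push 3. Stack: [3]
LOAD_CONST → push 7. Stack: [3, 7]
BINARY_OP + → 3 + 7 = 10. Stack: [10]
STORE_FAST s → s=10. Stack: []
LOAD_FAST z → push 6. Stack: [6]
RETURN_VALUE → return 6.

6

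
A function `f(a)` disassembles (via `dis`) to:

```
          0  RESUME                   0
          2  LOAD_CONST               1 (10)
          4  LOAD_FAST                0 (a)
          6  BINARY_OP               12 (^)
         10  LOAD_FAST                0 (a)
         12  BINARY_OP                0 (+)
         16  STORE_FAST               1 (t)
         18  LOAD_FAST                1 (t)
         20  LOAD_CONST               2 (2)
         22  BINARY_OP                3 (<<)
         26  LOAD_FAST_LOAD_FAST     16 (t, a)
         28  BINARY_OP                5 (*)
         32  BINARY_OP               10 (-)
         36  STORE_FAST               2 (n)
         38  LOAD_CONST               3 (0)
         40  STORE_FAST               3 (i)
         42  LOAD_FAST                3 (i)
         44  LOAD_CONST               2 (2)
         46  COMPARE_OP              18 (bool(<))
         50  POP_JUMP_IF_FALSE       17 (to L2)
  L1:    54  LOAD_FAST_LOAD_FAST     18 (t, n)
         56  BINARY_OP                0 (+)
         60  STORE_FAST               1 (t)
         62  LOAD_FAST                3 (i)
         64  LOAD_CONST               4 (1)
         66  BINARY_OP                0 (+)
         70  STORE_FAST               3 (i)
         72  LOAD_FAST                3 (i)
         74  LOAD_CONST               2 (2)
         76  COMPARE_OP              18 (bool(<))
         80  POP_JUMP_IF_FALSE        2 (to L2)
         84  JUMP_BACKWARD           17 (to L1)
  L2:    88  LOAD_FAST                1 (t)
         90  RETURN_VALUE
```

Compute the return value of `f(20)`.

-1550

LOAD_CONST → push 10. Stack: [10]
LOAD_FAST a → push 20. Stack: [10, 20]
BINARY_OP ^ → 10 ^ 20 = 30. Stack: [30]
LOAD_FAST a → push 20. Stack: [30, 20]
BINARY_OP + → 30 + 20 = 50. Stack: [50]
STORE_FAST t → t=50. Stack: []
LOAD_FAST t → push 50. Stack: [50]
LOAD_CONST → push 2. Stack: [50, 2]
BINARY_OP << → 50 << 2 = 200. Stack: [200]
LOAD_FAST_LOAD_FAST t,a → push 50,20. Stack: [200, 50, 20]
BINARY_OP * → 50 * 20 = 1000. Stack: [200, 1000]
BINARY_OP - → 200 - 1000 = -800. Stack: [-800]
STORE_FAST n → n=-800. Stack: []
LOAD_CONST → push 0. Stack: [0]
STORE_FAST i → i=0. Stack: []
LOAD_FAST i → push 0. Stack: [0]
LOAD_CONST → push 2. Stack: [0, 2]
COMPARE_OP bool(<) → 0 vs 2 = True. Stack: [True]
POP_JUMP_IF_FALSE → pop True; no jump. Stack: []
LOAD_FAST_LOAD_FAST t,n → push 50,-800. Stack: [50, -800]
BINARY_OP + → 50 + -800 = -750. Stack: [-750]
STORE_FAST t → t=-750. Stack: []
LOAD_FAST i → push 0. Stack: [0]
LOAD_CONST → push 1. Stack: [0, 1]
BINARY_OP + → 0 + 1 = 1. Stack: [1]
STORE_FAST i → i=1. Stack: []
LOAD_FAST i → push 1. Stack: [1]
LOAD_CONST → push 2. Stack: [1, 2]
COMPARE_OP bool(<) → 1 vs 2 = True. Stack: [True]
POP_JUMP_IF_FALSE → pop True; no jump. Stack: []
LOAD_FAST_LOAD_FAST t,n → push -750,-800. Stack: [-750, -800]
BINARY_OP + → -750 + -800 = -1550. Stack: [-1550]
STORE_FAST t → t=-1550. Stack: []
LOAD_FAST i → push 1. Stack: [1]
LOAD_CONST → push 1. Stack: [1, 1]
BINARY_OP + → 1 + 1 = 2. Stack: [2]
STORE_FAST i → i=2. Stack: []
LOAD_FAST i → push 2. Stack: [2]
LOAD_CONST → push 2. Stack: [2, 2]
COMPARE_OP bool(<) → 2 vs 2 = False. Stack: [False]
POP_JUMP_IF_FALSE → pop False; jump. Stack: []
LOAD_FAST t → push -1550. Stack: [-1550]
RETURN_VALUE → return -1550.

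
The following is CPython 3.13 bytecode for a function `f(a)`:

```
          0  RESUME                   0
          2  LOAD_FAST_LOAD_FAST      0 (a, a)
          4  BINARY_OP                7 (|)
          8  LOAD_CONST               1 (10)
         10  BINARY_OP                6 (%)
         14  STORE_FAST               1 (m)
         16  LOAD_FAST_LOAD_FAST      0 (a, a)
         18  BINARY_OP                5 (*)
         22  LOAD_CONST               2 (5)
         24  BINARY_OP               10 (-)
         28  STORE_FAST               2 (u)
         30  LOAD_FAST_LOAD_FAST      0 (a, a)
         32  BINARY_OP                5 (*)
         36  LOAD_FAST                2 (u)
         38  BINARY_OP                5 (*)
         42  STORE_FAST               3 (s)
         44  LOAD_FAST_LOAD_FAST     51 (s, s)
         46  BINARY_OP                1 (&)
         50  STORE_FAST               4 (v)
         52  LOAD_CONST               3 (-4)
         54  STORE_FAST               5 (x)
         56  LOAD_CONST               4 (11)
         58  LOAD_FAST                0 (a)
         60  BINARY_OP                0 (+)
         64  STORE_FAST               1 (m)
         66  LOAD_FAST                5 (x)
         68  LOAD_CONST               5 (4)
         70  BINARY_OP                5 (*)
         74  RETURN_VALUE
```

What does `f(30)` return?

LOAD_FAST_LOAD_FAST a,a → push 30,30. Stack: [30, 30]
BINARY_OP | → 30 | 30 = 30. Stack: [30]
LOAD_CONST → push 10. Stack: [30, 10]
BINARY_OP % → 30 % 10 = 0. Stack: [0]
STORE_FAST m → m=0. Stack: []
LOAD_FAST_LOAD_FAST a,a → push 30,30. Stack: [30, 30]
BINARY_OP * → 30 * 30 = 900. Stack: [900]
LOAD_CONST → push 5. Stack: [900, 5]
BINARY_OP - → 900 - 5 = 895. Stack: [895]
STORE_FAST u → u=895. Stack: []
LOAD_FAST_LOAD_FAST a,a → push 30,30. Stack: [30, 30]
BINARY_OP * → 30 * 30 = 900. Stack: [900]
LOAD_FAST u → push 895. Stack: [900, 895]
BINARY_OP * → 900 * 895 = 805500. Stack: [805500]
STORE_FAST s → s=805500. Stack: []
LOAD_FAST_LOAD_FAST s,s → push 805500,805500. Stack: [805500, 805500]
BINARY_OP & → 805500 & 805500 = 805500. Stack: [805500]
STORE_FAST v → v=805500. Stack: []
LOAD_CONST → push -4. Stack: [-4]
STORE_FAST x → x=-4. Stack: []
LOAD_CONST → push 11. Stack: [11]
LOAD_FAST a → push 30. Stack: [11, 30]
BINARY_OP + → 11 + 30 = 41. Stack: [41]
STORE_FAST m → m=41. Stack: []
LOAD_FAST x → push -4. Stack: [-4]
LOAD_CONST → push 4. Stack: [-4, 4]
BINARY_OP * → -4 * 4 = -16. Stack: [-16]
RETURN_VALUE → return -16.

-16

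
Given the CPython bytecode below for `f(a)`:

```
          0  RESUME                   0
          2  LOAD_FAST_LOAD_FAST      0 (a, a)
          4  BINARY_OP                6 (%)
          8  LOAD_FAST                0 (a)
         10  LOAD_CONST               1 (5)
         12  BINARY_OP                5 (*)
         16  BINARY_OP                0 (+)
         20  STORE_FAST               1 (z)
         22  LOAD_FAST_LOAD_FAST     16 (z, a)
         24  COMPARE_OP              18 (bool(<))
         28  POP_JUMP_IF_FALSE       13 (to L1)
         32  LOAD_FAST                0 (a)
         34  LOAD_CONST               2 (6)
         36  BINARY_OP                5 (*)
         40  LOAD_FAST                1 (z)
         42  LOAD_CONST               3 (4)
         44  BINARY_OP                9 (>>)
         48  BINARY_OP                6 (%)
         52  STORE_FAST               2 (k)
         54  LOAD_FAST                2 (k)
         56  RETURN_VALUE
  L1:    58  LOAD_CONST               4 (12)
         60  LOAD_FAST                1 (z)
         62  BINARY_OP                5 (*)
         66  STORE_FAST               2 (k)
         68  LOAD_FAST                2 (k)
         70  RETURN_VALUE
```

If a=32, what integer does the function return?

LOAD_FAST_LOAD_FAST a,a → push 32,32. Stack: [32, 32]
BINARY_OP % → 32 % 32 = 0. Stack: [0]
LOAD_FAST a → push 32. Stack: [0, 32]
LOAD_CONST → push 5. Stack: [0, 32, 5]
BINARY_OP * → 32 * 5 = 160. Stack: [0, 160]
BINARY_OP + → 0 + 160 = 160. Stack: [160]
STORE_FAST z → z=160. Stack: []
LOAD_FAST_LOAD_FAST z,a → push 160,32. Stack: [160, 32]
COMPARE_OP bool(<) → 160 vs 32 = False. Stack: [False]
POP_JUMP_IF_FALSE → pop False; jump. Stack: []
LOAD_CONST → push 12. Stack: [12]
LOAD_FAST z → push 160. Stack: [12, 160]
BINARY_OP * → 12 * 160 = 1920. Stack: [1920]
STORE_FAST k → k=1920. Stack: []
LOAD_FAST k → push 1920. Stack: [1920]
RETURN_VALUE → return 1920.

1920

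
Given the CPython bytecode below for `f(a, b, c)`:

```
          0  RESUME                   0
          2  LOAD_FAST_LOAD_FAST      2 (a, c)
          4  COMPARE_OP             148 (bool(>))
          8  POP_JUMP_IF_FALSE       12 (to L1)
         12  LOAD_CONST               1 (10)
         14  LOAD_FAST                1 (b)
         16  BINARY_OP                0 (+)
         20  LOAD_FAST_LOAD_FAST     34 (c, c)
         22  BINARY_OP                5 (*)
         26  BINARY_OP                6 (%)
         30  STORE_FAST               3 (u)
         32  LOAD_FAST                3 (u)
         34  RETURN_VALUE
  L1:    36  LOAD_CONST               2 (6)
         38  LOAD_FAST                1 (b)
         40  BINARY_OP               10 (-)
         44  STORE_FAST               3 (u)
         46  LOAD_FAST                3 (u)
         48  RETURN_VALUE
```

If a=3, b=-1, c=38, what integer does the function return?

LOAD_FAST_LOAD_FAST a,c → push 3,38. Stack: [3, 38]
COMPARE_OP bool(>) → 3 vs 38 = False. Stack: [False]
POP_JUMP_IF_FALSE → pop False; jump. Stack: []
LOAD_CONST → push 6. Stack: [6]
LOAD_FAST b → push -1. Stack: [6, -1]
BINARY_OP - → 6 - -1 = 7. Stack: [7]
STORE_FAST u → u=7. Stack: []
LOAD_FAST u → push 7. Stack: [7]
RETURN_VALUE → return 7.

7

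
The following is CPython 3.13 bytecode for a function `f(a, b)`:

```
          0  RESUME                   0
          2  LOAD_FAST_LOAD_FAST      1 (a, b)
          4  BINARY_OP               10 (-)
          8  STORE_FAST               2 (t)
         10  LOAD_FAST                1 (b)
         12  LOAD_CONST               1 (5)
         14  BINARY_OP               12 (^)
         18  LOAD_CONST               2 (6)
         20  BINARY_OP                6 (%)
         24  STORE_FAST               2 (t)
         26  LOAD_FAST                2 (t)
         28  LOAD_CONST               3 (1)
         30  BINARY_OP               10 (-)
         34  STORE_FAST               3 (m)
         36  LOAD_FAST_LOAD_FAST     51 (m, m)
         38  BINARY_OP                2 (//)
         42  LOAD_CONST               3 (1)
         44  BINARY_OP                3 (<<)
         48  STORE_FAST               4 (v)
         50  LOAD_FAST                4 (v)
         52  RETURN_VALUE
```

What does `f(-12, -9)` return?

LOAD_FAST_LOAD_FAST a,b → push -12,-9. Stack: [-12, -9]
BINARY_OP - → -12 - -9 = -3. Stack: [-3]
STORE_FAST t → t=-3. Stack: []
LOAD_FAST b → push -9. Stack: [-9]
LOAD_CONST → push 5. Stack: [-9, 5]
BINARY_OP ^ → -9 ^ 5 = -14. Stack: [-14]
LOAD_CONST → push 6. Stack: [-14, 6]
BINARY_OP % → -14 % 6 = 4. Stack: [4]
STORE_FAST t → t=4. Stack: []
LOAD_FAST t → push 4. Stack: [4]
LOAD_CONST → push 1. Stack: [4, 1]
BINARY_OP - → 4 - 1 = 3. Stack: [3]
STORE_FAST m → m=3. Stack: []
LOAD_FAST_LOAD_FAST m,m → push 3,3. Stack: [3, 3]
BINARY_OP // → 3 // 3 = 1. Stack: [1]
LOAD_CONST → push 1. Stack: [1, 1]
BINARY_OP << → 1 << 1 = 2. Stack: [2]
STORE_FAST v → v=2. Stack: []
LOAD_FAST v → push 2. Stack: [2]
RETURN_VALUE → return 2.

2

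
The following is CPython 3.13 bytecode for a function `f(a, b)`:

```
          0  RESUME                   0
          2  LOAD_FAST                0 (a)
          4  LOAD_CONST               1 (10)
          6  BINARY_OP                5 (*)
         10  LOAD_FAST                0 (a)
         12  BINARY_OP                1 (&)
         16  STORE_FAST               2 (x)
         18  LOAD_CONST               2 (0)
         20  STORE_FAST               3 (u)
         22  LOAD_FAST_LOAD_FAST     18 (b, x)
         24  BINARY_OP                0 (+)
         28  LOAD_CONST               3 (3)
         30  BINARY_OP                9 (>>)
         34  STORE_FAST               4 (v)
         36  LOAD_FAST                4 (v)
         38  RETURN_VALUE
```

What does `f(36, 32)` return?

8

LOAD_FAST a → push 36. Stack: [36]
LOAD_CONST → push 10. Stack: [36, 10]
BINARY_OP * → 36 * 10 = 360. Stack: [360]
LOAD_FAST a → push 36. Stack: [360, 36]
BINARY_OP & → 360 & 36 = 32. Stack: [32]
STORE_FAST x → x=32. Stack: []
LOAD_CONST → push 0. Stack: [0]
STORE_FAST u → u=0. Stack: []
LOAD_FAST_LOAD_FAST b,x → push 32,32. Stack: [32, 32]
BINARY_OP + → 32 + 32 = 64. Stack: [64]
LOAD_CONST → push 3. Stack: [64, 3]
BINARY_OP >> → 64 >> 3 = 8. Stack: [8]
STORE_FAST v → v=8. Stack: []
LOAD_FAST v → push 8. Stack: [8]
RETURN_VALUE → return 8.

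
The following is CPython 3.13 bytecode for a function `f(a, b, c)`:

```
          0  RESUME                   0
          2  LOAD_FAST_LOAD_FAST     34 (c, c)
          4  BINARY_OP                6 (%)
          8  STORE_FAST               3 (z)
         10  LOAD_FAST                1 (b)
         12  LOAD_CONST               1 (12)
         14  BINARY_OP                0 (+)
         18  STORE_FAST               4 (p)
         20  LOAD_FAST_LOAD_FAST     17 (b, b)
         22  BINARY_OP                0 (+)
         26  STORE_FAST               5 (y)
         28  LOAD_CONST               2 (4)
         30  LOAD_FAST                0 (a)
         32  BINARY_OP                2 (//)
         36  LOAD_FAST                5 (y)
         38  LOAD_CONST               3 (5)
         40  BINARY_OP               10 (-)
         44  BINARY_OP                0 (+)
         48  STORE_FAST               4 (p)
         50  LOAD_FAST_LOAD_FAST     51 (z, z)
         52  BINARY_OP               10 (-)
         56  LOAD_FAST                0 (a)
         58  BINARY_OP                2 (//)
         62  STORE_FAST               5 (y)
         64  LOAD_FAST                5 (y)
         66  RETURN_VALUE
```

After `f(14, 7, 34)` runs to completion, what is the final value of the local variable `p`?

9

LOAD_FAST_LOAD_FAST c,c → push 34,34. Stack: [34, 34]
BINARY_OP % → 34 % 34 = 0. Stack: [0]
STORE_FAST z → z=0. Stack: []
LOAD_FAST b → push 7. Stack: [7]
LOAD_CONST → push 12. Stack: [7, 12]
BINARY_OP + → 7 + 12 = 19. Stack: [19]
STORE_FAST p → p=19. Stack: []
LOAD_FAST_LOAD_FAST b,b → push 7,7. Stack: [7, 7]
BINARY_OP + → 7 + 7 = 14. Stack: [14]
STORE_FAST y → y=14. Stack: []
LOAD_CONST → push 4. Stack: [4]
LOAD_FAST a → push 14. Stack: [4, 14]
BINARY_OP // → 4 // 14 = 0. Stack: [0]
LOAD_FAST y → push 14. Stack: [0, 14]
LOAD_CONST → push 5. Stack: [0, 14, 5]
BINARY_OP - → 14 - 5 = 9. Stack: [0, 9]
BINARY_OP + → 0 + 9 = 9. Stack: [9]
STORE_FAST p → p=9. Stack: []
LOAD_FAST_LOAD_FAST z,z → push 0,0. Stack: [0, 0]
BINARY_OP - → 0 - 0 = 0. Stack: [0]
LOAD_FAST a → push 14. Stack: [0, 14]
BINARY_OP // → 0 // 14 = 0. Stack: [0]
STORE_FAST y → y=0. Stack: []
LOAD_FAST y → push 0. Stack: [0]
RETURN_VALUE → return 0.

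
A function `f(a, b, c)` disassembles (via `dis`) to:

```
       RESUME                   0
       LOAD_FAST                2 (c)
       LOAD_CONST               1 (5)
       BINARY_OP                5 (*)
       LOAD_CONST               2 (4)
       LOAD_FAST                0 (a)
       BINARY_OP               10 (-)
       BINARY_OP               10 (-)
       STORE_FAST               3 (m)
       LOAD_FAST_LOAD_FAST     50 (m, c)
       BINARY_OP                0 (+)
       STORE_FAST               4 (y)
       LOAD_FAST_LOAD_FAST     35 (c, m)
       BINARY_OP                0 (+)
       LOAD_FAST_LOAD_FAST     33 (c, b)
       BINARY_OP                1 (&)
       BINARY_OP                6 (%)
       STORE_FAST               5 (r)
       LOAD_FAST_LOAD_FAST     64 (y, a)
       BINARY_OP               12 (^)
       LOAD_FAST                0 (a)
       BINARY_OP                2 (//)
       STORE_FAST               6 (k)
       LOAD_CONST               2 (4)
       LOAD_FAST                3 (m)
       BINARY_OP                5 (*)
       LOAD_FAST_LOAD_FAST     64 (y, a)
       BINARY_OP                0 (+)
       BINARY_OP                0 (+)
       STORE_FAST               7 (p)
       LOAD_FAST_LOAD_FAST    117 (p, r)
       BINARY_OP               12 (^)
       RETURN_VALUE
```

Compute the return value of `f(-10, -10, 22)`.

484

LOAD_FAST c → push 22. Stack: [22]
LOAD_CONST → push 5. Stack: [22, 5]
BINARY_OP * → 22 * 5 = 110. Stack: [110]
LOAD_CONST → push 4. Stack: [110, 4]
LOAD_FAST a → push -10. Stack: [110, 4, -10]
BINARY_OP - → 4 - -10 = 14. Stack: [110, 14]
BINARY_OP - → 110 - 14 = 96. Stack: [96]
STORE_FAST m → m=96. Stack: []
LOAD_FAST_LOAD_FAST m,c → push 96,22. Stack: [96, 22]
BINARY_OP + → 96 + 22 = 118. Stack: [118]
STORE_FAST y → y=118. Stack: []
LOAD_FAST_LOAD_FAST c,m → push 22,96. Stack: [22, 96]
BINARY_OP + → 22 + 96 = 118. Stack: [118]
LOAD_FAST_LOAD_FAST c,b → push 22,-10. Stack: [118, 22, -10]
BINARY_OP & → 22 & -10 = 22. Stack: [118, 22]
BINARY_OP % → 118 % 22 = 8. Stack: [8]
STORE_FAST r → r=8. Stack: []
LOAD_FAST_LOAD_FAST y,a → push 118,-10. Stack: [118, -10]
BINARY_OP ^ → 118 ^ -10 = -128. Stack: [-128]
LOAD_FAST a → push -10. Stack: [-128, -10]
BINARY_OP // → -128 // -10 = 12. Stack: [12]
STORE_FAST k → k=12. Stack: []
LOAD_CONST → push 4. Stack: [4]
LOAD_FAST m → push 96. Stack: [4, 96]
BINARY_OP * → 4 * 96 = 384. Stack: [384]
LOAD_FAST_LOAD_FAST y,a → push 118,-10. Stack: [384, 118, -10]
BINARY_OP + → 118 + -10 = 108. Stack: [384, 108]
BINARY_OP + → 384 + 108 = 492. Stack: [492]
STORE_FAST p → p=492. Stack: []
LOAD_FAST_LOAD_FAST p,r → push 492,8. Stack: [492, 8]
BINARY_OP ^ → 492 ^ 8 = 484. Stack: [484]
RETURN_VALUE → return 484.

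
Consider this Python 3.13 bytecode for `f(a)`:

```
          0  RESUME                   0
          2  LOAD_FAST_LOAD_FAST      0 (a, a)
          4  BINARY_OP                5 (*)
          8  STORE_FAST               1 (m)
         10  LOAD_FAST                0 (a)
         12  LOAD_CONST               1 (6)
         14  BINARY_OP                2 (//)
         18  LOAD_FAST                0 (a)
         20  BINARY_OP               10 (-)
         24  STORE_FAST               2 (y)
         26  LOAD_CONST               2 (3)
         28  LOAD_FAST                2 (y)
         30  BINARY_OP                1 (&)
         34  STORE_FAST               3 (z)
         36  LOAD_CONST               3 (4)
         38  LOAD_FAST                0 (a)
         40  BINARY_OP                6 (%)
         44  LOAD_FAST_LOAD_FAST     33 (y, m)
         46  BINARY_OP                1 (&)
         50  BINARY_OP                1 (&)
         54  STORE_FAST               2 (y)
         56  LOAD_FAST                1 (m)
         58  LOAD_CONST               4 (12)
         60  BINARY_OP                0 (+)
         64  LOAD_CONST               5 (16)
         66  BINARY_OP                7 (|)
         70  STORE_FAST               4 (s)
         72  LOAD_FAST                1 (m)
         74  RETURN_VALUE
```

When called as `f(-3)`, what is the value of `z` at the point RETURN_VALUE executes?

2

LOAD_FAST_LOAD_FAST a,a → push -3,-3. Stack: [-3, -3]
BINARY_OP * → -3 * -3 = 9. Stack: [9]
STORE_FAST m → m=9. Stack: []
LOAD_FAST a → push -3. Stack: [-3]
LOAD_CONST → push 6. Stack: [-3, 6]
BINARY_OP // → -3 // 6 = -1. Stack: [-1]
LOAD_FAST a → push -3. Stack: [-1, -3]
BINARY_OP - → -1 - -3 = 2. Stack: [2]
STORE_FAST y → y=2. Stack: []
LOAD_CONST → push 3. Stack: [3]
LOAD_FAST y → push 2. Stack: [3, 2]
BINARY_OP & → 3 & 2 = 2. Stack: [2]
STORE_FAST z → z=2. Stack: []
LOAD_CONST → push 4. Stack: [4]
LOAD_FAST a → push -3. Stack: [4, -3]
BINARY_OP % → 4 % -3 = -2. Stack: [-2]
LOAD_FAST_LOAD_FAST y,m → push 2,9. Stack: [-2, 2, 9]
BINARY_OP & → 2 & 9 = 0. Stack: [-2, 0]
BINARY_OP & → -2 & 0 = 0. Stack: [0]
STORE_FAST y → y=0. Stack: []
LOAD_FAST m → push 9. Stack: [9]
LOAD_CONST → push 12. Stack: [9, 12]
BINARY_OP + → 9 + 12 = 21. Stack: [21]
LOAD_CONST → push 16. Stack: [21, 16]
BINARY_OP | → 21 | 16 = 21. Stack: [21]
STORE_FAST s → s=21. Stack: []
LOAD_FAST m → push 9. Stack: [9]
RETURN_VALUE → return 9.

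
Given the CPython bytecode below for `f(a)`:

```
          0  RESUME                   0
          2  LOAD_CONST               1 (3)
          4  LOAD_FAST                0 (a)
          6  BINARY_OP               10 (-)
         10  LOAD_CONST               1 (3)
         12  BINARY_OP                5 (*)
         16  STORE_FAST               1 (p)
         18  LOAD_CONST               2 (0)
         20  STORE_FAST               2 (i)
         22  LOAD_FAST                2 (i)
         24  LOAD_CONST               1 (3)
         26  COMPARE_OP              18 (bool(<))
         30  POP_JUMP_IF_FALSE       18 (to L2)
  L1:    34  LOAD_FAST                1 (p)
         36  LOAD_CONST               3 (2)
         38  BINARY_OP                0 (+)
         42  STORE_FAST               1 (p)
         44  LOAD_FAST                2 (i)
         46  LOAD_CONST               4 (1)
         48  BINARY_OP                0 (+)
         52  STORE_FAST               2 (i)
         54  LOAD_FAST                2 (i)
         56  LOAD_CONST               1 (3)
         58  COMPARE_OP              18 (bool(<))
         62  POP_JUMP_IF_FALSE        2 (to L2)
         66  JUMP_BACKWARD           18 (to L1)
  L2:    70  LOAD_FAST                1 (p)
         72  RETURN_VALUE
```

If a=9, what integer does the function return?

-12

LOAD_CONST → push 3. Stack: [3]
LOAD_FAST a → push 9. Stack: [3, 9]
BINARY_OP - → 3 - 9 = -6. Stack: [-6]
LOAD_CONST → push 3. Stack: [-6, 3]
BINARY_OP * → -6 * 3 = -18. Stack: [-18]
STORE_FAST p → p=-18. Stack: []
LOAD_CONST → push 0. Stack: [0]
STORE_FAST i → i=0. Stack: []
LOAD_FAST i → push 0. Stack: [0]
LOAD_CONST → push 3. Stack: [0, 3]
COMPARE_OP bool(<) → 0 vs 3 = True. Stack: [True]
POP_JUMP_IF_FALSE → pop True; no jump. Stack: []
LOAD_FAST p → push -18. Stack: [-18]
LOAD_CONST → push 2. Stack: [-18, 2]
BINARY_OP + → -18 + 2 = -16. Stack: [-16]
STORE_FAST p → p=-16. Stack: []
LOAD_FAST i → push 0. Stack: [0]
LOAD_CONST → push 1. Stack: [0, 1]
BINARY_OP + → 0 + 1 = 1. Stack: [1]
STORE_FAST i → i=1. Stack: []
LOAD_FAST i → push 1. Stack: [1]
LOAD_CONST → push 3. Stack: [1, 3]
COMPARE_OP bool(<) → 1 vs 3 = True. Stack: [True]
POP_JUMP_IF_FALSE → pop True; no jump. Stack: []
LOAD_FAST p → push -16. Stack: [-16]
LOAD_CONST → push 2. Stack: [-16, 2]
BINARY_OP + → -16 + 2 = -14. Stack: [-14]
STORE_FAST p → p=-14. Stack: []
LOAD_FAST i → push 1. Stack: [1]
LOAD_CONST → push 1. Stack: [1, 1]
BINARY_OP + → 1 + 1 = 2. Stack: [2]
STORE_FAST i → i=2. Stack: []
LOAD_FAST i → push 2. Stack: [2]
LOAD_CONST → push 3. Stack: [2, 3]
COMPARE_OP bool(<) → 2 vs 3 = True. Stack: [True]
POP_JUMP_IF_FALSE → pop True; no jump. Stack: []
LOAD_FAST p → push -14. Stack: [-14]
LOAD_CONST → push 2. Stack: [-14, 2]
BINARY_OP + → -14 + 2 = -12. Stack: [-12]
STORE_FAST p → p=-12. Stack: []
LOAD_FAST i → push 2. Stack: [2]
LOAD_CONST → push 1. Stack: [2, 1]
BINARY_OP + → 2 + 1 = 3. Stack: [3]
STORE_FAST i → i=3. Stack: []
LOAD_FAST i → push 3. Stack: [3]
LOAD_CONST → push 3. Stack: [3, 3]
COMPARE_OP bool(<) → 3 vs 3 = False. Stack: [False]
POP_JUMP_IF_FALSE → pop False; jump. Stack: []
LOAD_FAST p → push -12. Stack: [-12]
RETURN_VALUE → return -12.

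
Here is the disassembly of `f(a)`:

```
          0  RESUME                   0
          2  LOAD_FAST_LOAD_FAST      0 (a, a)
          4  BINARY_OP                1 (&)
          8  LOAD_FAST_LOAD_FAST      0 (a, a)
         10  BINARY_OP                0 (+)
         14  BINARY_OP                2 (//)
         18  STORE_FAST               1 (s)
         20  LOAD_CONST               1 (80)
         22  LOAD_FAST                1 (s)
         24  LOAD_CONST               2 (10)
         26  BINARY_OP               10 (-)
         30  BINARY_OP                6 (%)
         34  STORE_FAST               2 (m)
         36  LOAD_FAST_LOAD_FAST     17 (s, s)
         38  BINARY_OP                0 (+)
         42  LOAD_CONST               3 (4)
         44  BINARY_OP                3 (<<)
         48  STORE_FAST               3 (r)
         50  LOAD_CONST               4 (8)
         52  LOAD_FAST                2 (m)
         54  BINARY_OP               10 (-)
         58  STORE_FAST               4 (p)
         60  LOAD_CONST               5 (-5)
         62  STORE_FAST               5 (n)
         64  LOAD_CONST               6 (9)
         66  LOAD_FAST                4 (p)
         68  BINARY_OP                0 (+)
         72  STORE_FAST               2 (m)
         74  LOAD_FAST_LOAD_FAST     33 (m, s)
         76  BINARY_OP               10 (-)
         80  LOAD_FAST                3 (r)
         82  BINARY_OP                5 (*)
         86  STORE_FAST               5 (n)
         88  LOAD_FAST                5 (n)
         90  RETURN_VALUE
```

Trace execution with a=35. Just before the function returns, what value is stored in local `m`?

17

LOAD_FAST_LOAD_FAST a,a → push 35,35. Stack: [35, 35]
BINARY_OP & → 35 & 35 = 35. Stack: [35]
LOAD_FAST_LOAD_FAST a,a → push 35,35. Stack: [35, 35, 35]
BINARY_OP + → 35 + 35 = 70. Stack: [35, 70]
BINARY_OP // → 35 // 70 = 0. Stack: [0]
STORE_FAST s → s=0. Stack: []
LOAD_CONST → push 80. Stack: [80]
LOAD_FAST s → push 0. Stack: [80, 0]
LOAD_CONST → push 10. Stack: [80, 0, 10]
BINARY_OP - → 0 - 10 = -10. Stack: [80, -10]
BINARY_OP % → 80 % -10 = 0. Stack: [0]
STORE_FAST m → m=0. Stack: []
LOAD_FAST_LOAD_FAST s,s → push 0,0. Stack: [0, 0]
BINARY_OP + → 0 + 0 = 0. Stack: [0]
LOAD_CONST → push 4. Stack: [0, 4]
BINARY_OP << → 0 << 4 = 0. Stack: [0]
STORE_FAST r → r=0. Stack: []
LOAD_CONST → push 8. Stack: [8]
LOAD_FAST m → push 0. Stack: [8, 0]
BINARY_OP - → 8 - 0 = 8. Stack: [8]
STORE_FAST p → p=8. Stack: []
LOAD_CONST → push -5. Stack: [-5]
STORE_FAST n → n=-5. Stack: []
LOAD_CONST → push 9. Stack: [9]
LOAD_FAST p → push 8. Stack: [9, 8]
BINARY_OP + → 9 + 8 = 17. Stack: [17]
STORE_FAST m → m=17. Stack: []
LOAD_FAST_LOAD_FAST m,s → push 17,0. Stack: [17, 0]
BINARY_OP - → 17 - 0 = 17. Stack: [17]
LOAD_FAST r → push 0. Stack: [17, 0]
BINARY_OP * → 17 * 0 = 0. Stack: [0]
STORE_FAST n → n=0. Stack: []
LOAD_FAST n → push 0. Stack: [0]
RETURN_VALUE → return 0.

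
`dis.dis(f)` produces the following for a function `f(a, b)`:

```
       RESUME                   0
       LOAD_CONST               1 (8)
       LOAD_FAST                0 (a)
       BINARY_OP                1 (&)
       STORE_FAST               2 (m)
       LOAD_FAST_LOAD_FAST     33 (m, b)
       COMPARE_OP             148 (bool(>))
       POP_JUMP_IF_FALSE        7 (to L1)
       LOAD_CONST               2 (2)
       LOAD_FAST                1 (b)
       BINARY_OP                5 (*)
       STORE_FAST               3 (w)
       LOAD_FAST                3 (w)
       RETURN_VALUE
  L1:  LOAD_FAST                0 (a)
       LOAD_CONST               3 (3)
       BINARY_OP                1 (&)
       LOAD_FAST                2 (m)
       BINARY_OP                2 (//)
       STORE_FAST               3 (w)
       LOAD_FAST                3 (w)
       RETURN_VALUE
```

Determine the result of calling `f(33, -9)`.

-18

LOAD_CONST → push 8. Stack: [8]
LOAD_FAST a → push 33. Stack: [8, 33]
BINARY_OP & → 8 & 33 = 0. Stack: [0]
STORE_FAST m → m=0. Stack: []
LOAD_FAST_LOAD_FAST m,b → push 0,-9. Stack: [0, -9]
COMPARE_OP bool(>) → 0 vs -9 = True. Stack: [True]
POP_JUMP_IF_FALSE → pop True; no jump. Stack: []
LOAD_CONST → push 2. Stack: [2]
LOAD_FAST b → push -9. Stack: [2, -9]
BINARY_OP * → 2 * -9 = -18. Stack: [-18]
STORE_FAST w → w=-18. Stack: []
LOAD_FAST w → push -18. Stack: [-18]
RETURN_VALUE → return -18.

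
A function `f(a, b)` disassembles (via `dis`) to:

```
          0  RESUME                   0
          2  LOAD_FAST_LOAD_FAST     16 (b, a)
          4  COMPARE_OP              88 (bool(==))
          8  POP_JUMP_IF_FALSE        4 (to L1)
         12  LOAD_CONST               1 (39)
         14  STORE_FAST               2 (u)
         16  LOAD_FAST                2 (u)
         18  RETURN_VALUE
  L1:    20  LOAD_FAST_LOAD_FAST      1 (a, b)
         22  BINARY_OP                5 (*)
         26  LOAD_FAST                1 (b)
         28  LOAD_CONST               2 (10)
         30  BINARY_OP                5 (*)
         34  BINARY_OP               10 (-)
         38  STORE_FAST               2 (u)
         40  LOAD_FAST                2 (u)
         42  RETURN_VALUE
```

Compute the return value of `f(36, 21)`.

546

LOAD_FAST_LOAD_FAST b,a → push 21,36. Stack: [21, 36]
COMPARE_OP bool(==) → 21 vs 36 = False. Stack: [False]
POP_JUMP_IF_FALSE → pop False; jump. Stack: []
LOAD_FAST_LOAD_FAST a,b → push 36,21. Stack: [36, 21]
BINARY_OP * → 36 * 21 = 756. Stack: [756]
LOAD_FAST b → push 21. Stack: [756, 21]
LOAD_CONST → push 10. Stack: [756, 21, 10]
BINARY_OP * → 21 * 10 = 210. Stack: [756, 210]
BINARY_OP - → 756 - 210 = 546. Stack: [546]
STORE_FAST u → u=546. Stack: []
LOAD_FAST u → push 546. Stack: [546]
RETURN_VALUE → return 546.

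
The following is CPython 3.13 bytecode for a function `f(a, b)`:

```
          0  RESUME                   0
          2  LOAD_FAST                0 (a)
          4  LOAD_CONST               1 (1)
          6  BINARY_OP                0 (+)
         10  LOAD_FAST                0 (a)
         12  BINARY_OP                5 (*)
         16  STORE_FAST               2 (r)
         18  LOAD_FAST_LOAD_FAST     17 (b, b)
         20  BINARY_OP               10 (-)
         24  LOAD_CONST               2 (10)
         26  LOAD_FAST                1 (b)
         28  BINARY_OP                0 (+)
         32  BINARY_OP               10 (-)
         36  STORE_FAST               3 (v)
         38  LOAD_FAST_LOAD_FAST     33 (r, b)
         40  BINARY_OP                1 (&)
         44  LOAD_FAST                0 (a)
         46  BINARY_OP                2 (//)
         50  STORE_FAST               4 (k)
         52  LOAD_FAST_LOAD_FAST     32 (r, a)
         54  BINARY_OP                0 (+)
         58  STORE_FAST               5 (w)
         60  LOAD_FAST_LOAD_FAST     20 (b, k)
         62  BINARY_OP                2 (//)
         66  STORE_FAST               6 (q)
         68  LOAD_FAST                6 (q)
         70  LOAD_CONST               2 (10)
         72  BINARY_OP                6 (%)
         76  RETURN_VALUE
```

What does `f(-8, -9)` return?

LOAD_FAST a → push -8. Stack: [-8]
LOAD_CONST → push 1. Stack: [-8, 1]
BINARY_OP + → -8 + 1 = -7. Stack: [-7]
LOAD_FAST a → push -8. Stack: [-7, -8]
BINARY_OP * → -7 * -8 = 56. Stack: [56]
STORE_FAST r → r=56. Stack: []
LOAD_FAST_LOAD_FAST b,b → push -9,-9. Stack: [-9, -9]
BINARY_OP - → -9 - -9 = 0. Stack: [0]
LOAD_CONST → push 10. Stack: [0, 10]
LOAD_FAST b → push -9. Stack: [0, 10, -9]
BINARY_OP + → 10 + -9 = 1. Stack: [0, 1]
BINARY_OP - → 0 - 1 = -1. Stack: [-1]
STORE_FAST v → v=-1. Stack: []
LOAD_FAST_LOAD_FAST r,b → push 56,-9. Stack: [56, -9]
BINARY_OP & → 56 & -9 = 48. Stack: [48]
LOAD_FAST a → push -8. Stack: [48, -8]
BINARY_OP // → 48 // -8 = -6. Stack: [-6]
STORE_FAST k → k=-6. Stack: []
LOAD_FAST_LOAD_FAST r,a → push 56,-8. Stack: [56, -8]
BINARY_OP + → 56 + -8 = 48. Stack: [48]
STORE_FAST w → w=48. Stack: []
LOAD_FAST_LOAD_FAST b,k → push -9,-6. Stack: [-9, -6]
BINARY_OP // → -9 // -6 = 1. Stack: [1]
STORE_FAST q → q=1. Stack: []
LOAD_FAST q → push 1. Stack: [1]
LOAD_CONST → push 10. Stack: [1, 10]
BINARY_OP % → 1 % 10 = 1. Stack: [1]
RETURN_VALUE → return 1.

1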